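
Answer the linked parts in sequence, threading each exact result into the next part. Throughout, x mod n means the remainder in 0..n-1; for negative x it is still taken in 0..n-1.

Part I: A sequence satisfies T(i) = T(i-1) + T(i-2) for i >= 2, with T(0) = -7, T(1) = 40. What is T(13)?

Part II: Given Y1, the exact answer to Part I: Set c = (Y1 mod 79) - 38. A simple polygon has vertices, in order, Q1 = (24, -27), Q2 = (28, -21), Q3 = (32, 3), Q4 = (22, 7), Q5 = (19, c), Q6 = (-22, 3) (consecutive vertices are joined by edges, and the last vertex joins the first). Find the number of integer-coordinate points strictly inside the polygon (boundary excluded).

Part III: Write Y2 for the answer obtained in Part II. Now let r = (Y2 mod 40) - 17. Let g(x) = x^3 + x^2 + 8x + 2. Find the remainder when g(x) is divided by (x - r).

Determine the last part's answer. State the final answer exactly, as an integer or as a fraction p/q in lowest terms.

30

Part I: T(2) = 1*(40) + 1*(-7) = 33; iterating: T(2)=33, T(3)=73, T(4)=106, T(5)=179, T(6)=285, T(7)=464, T(8)=749, T(9)=1213, T(10)=1962, T(11)=3175, T(12)=5137, T(13)=8312; answer 8312
Part II: Y1 = 8312; c = -21; cross terms: (24*-21 - 28*-27)=252, (28*3 - 32*-21)=756, (32*7 - 22*3)=158, (22*-21 - 19*7)=-595, (19*3 - -22*-21)=-405, (-22*-27 - 24*3)=522; twice the area = |688| = 688; area = 344; boundary points = 2 + 4 + 2 + 1 + 1 + 2 = 12; strictly interior points = area - boundary/2 + 1 = 339; answer 339
Part III: Y2 = 339; r = 2; remainder = value at the root: 1*(2)^3 + 1*(2)^2 + 8*(2)^1 + 2 = (8) + (4) + (16) + (2) = 30; answer 30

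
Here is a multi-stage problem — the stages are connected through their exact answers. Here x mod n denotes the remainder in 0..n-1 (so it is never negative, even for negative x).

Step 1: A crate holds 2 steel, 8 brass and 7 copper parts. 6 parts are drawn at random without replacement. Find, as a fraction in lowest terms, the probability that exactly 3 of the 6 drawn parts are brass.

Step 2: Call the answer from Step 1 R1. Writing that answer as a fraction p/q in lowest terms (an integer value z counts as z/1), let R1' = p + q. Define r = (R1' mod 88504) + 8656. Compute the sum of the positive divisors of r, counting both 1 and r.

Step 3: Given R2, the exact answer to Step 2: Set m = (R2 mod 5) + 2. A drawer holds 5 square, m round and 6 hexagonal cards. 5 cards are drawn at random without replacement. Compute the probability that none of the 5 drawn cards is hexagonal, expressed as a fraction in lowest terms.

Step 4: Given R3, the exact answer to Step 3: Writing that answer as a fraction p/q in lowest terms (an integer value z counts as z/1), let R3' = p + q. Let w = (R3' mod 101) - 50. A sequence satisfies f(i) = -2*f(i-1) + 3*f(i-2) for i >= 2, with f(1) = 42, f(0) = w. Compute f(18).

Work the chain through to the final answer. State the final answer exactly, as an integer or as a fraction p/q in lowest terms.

Step 1: total draws C(17,6) = 12376; favorable C(8,3)*C(9,3) = 4704; P = 84/221; answer 84/221
Step 2: R1 = 84/221; threaded value p + q = 305; r = 8961; 8961 = 3 * 29 * 103; sigma = (1 + 3) * (1 + 29) * (1 + 103) = 4 * 30 * 104 = 12480; answer 12480
Step 3: R2 = 12480; m = 2; total draws C(13,5) = 1287; favorable C(7,5) = 21; P = 7/429; answer 7/429
Step 4: R3 = 7/429; threaded value p + q = 436; w = -18; f(2) = -2*(42) + 3*(-18) = -138; iterating: f(2)=-138, f(3)=402, f(4)=-1218, f(5)=3642, f(6)=-10938, f(7)=32802, f(8)=-98418, f(9)=295242, f(10)=-885738, f(11)=2657202, f(12)=-7971618, f(13)=23914842, f(14)=-71744538, f(15)=215233602, f(16)=-645700818, f(17)=1937102442, f(18)=-5811307338; answer -5811307338

-5811307338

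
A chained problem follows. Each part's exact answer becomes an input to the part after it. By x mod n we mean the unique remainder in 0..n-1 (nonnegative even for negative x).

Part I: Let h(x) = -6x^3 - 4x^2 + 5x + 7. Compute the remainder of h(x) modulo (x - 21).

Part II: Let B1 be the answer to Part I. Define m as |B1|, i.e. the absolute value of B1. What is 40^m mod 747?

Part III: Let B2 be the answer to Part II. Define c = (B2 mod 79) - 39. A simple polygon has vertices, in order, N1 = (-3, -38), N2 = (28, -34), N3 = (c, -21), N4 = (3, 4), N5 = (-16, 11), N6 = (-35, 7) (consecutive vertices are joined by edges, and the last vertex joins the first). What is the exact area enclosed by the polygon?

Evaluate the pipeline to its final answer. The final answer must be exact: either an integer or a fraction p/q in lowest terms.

1637

Part I: remainder = value at the root: -6*(21)^3 - 4*(21)^2 + 5*(21)^1 + 7 = (-55566) + (-1764) + (105) + (7) = -57218; answer -57218
Part II: B1 = -57218; m = 57218; squarings mod 747: 40^1=40, 40^2=106, 40^4=31, 40^8=214, 40^16=229, 40^32=151, 40^64=391, 40^128=493, 40^256=274, 40^512=376, 40^1024=193, 40^2048=646, 40^4096=490, 40^8192=313, 40^16384=112, 40^32768=592; 40^57218 = 40^2 * 40^128 * 40^256 * 40^512 * 40^1024 * 40^2048 * 40^4096 * 40^16384 * 40^32768 = 142 (mod 747); answer 142
Part III: B2 = 142; c = 24; cross terms: (-3*-34 - 28*-38)=1166, (28*-21 - 24*-34)=228, (24*4 - 3*-21)=159, (3*11 - -16*4)=97, (-16*7 - -35*11)=273, (-35*-38 - -3*7)=1351; twice the area = |3274| = 3274; area = 1637; answer 1637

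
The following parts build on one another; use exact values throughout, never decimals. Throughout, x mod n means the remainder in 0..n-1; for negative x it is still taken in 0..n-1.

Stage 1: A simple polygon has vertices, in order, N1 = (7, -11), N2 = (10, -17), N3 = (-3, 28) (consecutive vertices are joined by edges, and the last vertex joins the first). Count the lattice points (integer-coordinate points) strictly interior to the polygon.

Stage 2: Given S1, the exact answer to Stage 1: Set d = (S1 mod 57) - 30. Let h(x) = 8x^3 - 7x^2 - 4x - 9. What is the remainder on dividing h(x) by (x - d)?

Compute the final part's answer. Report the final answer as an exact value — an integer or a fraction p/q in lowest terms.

Stage 1: cross terms: (7*-17 - 10*-11)=-9, (10*28 - -3*-17)=229, (-3*-11 - 7*28)=-163; twice the area = |57| = 57; area = 57/2; boundary points = 3 + 1 + 1 = 5; strictly interior points = area - boundary/2 + 1 = 27; answer 27
Stage 2: S1 = 27; d = -3; remainder = value at the root: 8*(-3)^3 - 7*(-3)^2 - 4*(-3)^1 - 9 = (-216) + (-63) + (12) + (-9) = -276; answer -276

-276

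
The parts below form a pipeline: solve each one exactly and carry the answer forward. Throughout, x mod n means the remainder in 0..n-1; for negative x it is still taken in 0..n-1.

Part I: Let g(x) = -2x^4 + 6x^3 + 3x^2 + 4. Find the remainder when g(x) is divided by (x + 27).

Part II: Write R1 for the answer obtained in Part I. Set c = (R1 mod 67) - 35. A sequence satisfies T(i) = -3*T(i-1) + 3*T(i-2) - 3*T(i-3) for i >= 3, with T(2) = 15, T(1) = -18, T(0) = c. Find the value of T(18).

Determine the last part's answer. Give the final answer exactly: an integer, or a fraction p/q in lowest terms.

33921004959

Part I: remainder = value at the root: -2*(-27)^4 + 6*(-27)^3 + 3*(-27)^2 + 4 = (-1062882) + (-118098) + (2187) + (4) = -1178789; answer -1178789
Part II: R1 = -1178789; c = -26; T(3) = -3*(15) + 3*(-18) - 3*(-26) = -21; iterating: T(3)=-21, T(4)=162, T(5)=-594, T(6)=2331, T(7)=-9261, T(8)=36558, T(9)=-144450, T(10)=570807, T(11)=-2255445, T(12)=8912106, T(13)=-35215074, T(14)=139147875, T(15)=-549825165, T(16)=2172564342, T(17)=-8584612146, T(18)=33921004959; answer 33921004959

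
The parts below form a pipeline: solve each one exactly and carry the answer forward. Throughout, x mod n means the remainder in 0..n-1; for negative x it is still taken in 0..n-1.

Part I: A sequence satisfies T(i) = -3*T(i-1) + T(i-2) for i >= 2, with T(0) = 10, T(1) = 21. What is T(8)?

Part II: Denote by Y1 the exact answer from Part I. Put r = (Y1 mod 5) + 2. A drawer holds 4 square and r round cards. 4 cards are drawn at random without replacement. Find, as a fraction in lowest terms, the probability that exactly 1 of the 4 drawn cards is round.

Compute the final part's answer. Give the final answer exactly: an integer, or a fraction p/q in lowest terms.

Part I: T(2) = -3*(21) + 1*(10) = -53; iterating: T(2)=-53, T(3)=180, T(4)=-593, T(5)=1959, T(6)=-6470, T(7)=21369, T(8)=-70577; answer -70577
Part II: Y1 = -70577; r = 5; total draws C(9,4) = 126; favorable C(5,1)*C(4,3) = 20; P = 10/63; answer 10/63

10/63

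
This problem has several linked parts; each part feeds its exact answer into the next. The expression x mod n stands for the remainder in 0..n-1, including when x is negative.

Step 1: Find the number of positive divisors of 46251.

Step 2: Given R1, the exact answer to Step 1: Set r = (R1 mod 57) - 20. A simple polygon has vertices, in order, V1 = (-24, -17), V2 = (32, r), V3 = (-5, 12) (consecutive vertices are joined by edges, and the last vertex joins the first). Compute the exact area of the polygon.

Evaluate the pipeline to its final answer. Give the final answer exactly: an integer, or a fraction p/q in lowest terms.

Step 1: 46251 = 3^4 * 571; number of divisors = (4+1) * (1+1) = 10; answer 10
Step 2: R1 = 10; r = -10; cross terms: (-24*-10 - 32*-17)=784, (32*12 - -5*-10)=334, (-5*-17 - -24*12)=373; twice the area = |1491| = 1491; area = 1491/2; answer 1491/2

1491/2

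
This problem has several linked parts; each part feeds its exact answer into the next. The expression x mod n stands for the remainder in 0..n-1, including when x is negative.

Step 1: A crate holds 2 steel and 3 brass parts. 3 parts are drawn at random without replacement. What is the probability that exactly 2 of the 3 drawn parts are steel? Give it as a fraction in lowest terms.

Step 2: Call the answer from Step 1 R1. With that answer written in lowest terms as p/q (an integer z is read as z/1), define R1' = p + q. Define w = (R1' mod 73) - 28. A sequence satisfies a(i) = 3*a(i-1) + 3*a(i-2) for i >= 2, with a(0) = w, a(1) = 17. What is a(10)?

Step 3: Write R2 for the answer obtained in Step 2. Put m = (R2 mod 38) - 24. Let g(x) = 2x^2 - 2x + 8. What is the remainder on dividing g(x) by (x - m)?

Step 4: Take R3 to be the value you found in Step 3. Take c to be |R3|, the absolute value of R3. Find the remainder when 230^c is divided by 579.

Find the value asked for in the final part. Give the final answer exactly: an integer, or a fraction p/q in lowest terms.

Step 1: total draws C(5,3) = 10; favorable C(2,2)*C(3,1) = 3; P = 3/10; answer 3/10
Step 2: R1 = 3/10; threaded value p + q = 13; w = -15; a(2) = 3*(17) + 3*(-15) = 6; iterating: a(2)=6, a(3)=69, a(4)=225, a(5)=882, a(6)=3321, a(7)=12609, a(8)=47790, a(9)=181197, a(10)=686961; answer 686961
Step 3: R2 = 686961; m = 11; remainder = value at the root: 2*(11)^2 - 2*(11)^1 + 8 = (242) + (-22) + (8) = 228; answer 228
Step 4: R3 = 228; c = 228; squarings mod 579: 230^1=230, 230^2=211, 230^4=517, 230^8=370, 230^16=256, 230^32=109, 230^64=301, 230^128=277; 230^228 = 230^4 * 230^32 * 230^64 * 230^128 = 190 (mod 579); answer 190

190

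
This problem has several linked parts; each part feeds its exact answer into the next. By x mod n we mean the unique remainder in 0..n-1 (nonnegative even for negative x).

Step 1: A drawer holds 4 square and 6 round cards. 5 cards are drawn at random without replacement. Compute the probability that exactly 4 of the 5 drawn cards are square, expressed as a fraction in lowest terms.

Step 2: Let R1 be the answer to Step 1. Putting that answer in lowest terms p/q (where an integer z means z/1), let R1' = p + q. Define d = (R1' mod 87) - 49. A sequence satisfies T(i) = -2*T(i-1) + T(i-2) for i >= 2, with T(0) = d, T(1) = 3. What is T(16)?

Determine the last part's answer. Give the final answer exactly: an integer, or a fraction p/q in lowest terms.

Step 1: total draws C(10,5) = 252; favorable C(4,4)*C(6,1) = 6; P = 1/42; answer 1/42
Step 2: R1 = 1/42; threaded value p + q = 43; d = -6; T(2) = -2*(3) + 1*(-6) = -12; iterating: T(2)=-12, T(3)=27, T(4)=-66, T(5)=159, T(6)=-384, T(7)=927, T(8)=-2238, T(9)=5403, T(10)=-13044, T(11)=31491, T(12)=-76026, T(13)=183543, T(14)=-443112, T(15)=1069767, T(16)=-2582646; answer -2582646

-2582646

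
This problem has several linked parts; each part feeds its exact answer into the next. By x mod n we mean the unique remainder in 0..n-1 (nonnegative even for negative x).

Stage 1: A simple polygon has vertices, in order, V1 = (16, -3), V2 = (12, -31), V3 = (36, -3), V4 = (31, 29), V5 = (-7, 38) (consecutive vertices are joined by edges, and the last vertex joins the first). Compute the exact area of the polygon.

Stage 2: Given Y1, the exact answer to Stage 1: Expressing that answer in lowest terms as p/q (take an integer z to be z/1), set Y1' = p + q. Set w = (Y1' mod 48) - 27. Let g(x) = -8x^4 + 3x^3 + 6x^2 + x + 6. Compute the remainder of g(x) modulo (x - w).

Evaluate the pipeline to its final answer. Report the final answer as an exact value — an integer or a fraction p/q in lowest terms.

Stage 1: cross terms: (16*-31 - 12*-3)=-460, (12*-3 - 36*-31)=1080, (36*29 - 31*-3)=1137, (31*38 - -7*29)=1381, (-7*-3 - 16*38)=-587; twice the area = |2551| = 2551; area = 2551/2; answer 2551/2
Stage 2: Y1 = 2551/2; threaded value p + q = 2553; w = -18; remainder = value at the root: -8*(-18)^4 + 3*(-18)^3 + 6*(-18)^2 + 1*(-18)^1 + 6 = (-839808) + (-17496) + (1944) + (-18) + (6) = -855372; answer -855372

-855372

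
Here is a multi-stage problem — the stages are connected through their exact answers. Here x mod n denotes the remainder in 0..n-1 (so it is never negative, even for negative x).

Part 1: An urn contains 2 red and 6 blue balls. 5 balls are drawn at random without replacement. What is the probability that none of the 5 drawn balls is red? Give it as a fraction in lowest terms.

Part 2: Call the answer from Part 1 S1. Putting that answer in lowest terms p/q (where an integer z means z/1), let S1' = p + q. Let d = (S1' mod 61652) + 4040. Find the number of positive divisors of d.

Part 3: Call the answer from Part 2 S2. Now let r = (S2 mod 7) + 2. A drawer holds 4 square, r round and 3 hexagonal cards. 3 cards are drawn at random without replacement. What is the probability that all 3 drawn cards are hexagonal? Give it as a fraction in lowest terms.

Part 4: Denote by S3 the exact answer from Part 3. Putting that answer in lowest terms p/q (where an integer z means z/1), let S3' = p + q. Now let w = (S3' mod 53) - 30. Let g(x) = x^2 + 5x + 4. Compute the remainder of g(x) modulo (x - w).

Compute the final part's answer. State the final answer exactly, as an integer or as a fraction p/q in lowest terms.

Part 1: total draws C(8,5) = 56; favorable C(6,5) = 6; P = 3/28; answer 3/28
Part 2: S1 = 3/28; threaded value p + q = 31; d = 4071; 4071 = 3 * 23 * 59; number of divisors = (1+1) * (1+1) * (1+1) = 8; answer 8
Part 3: S2 = 8; r = 3; total draws C(10,3) = 120; favorable C(3,3) = 1; P = 1/120; answer 1/120
Part 4: S3 = 1/120; threaded value p + q = 121; w = -15; remainder = value at the root: 1*(-15)^2 + 5*(-15)^1 + 4 = (225) + (-75) + (4) = 154; answer 154

154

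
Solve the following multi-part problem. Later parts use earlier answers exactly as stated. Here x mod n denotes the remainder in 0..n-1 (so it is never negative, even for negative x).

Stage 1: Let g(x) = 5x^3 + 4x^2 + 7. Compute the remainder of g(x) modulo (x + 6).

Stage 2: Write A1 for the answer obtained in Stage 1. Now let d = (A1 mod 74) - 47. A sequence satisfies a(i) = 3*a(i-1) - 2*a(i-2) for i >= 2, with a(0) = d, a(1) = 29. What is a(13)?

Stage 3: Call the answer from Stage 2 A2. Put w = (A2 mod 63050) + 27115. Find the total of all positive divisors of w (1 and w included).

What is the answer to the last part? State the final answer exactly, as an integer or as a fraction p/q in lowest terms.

170688

Stage 1: remainder = value at the root: 5*(-6)^3 + 4*(-6)^2 + 7 = (-1080) + (144) + (7) = -929; answer -929
Stage 2: A1 = -929; d = -14; a(2) = 3*(29) - 2*(-14) = 115; iterating: a(2)=115, a(3)=287, a(4)=631, a(5)=1319, a(6)=2695, a(7)=5447, a(8)=10951, a(9)=21959, a(10)=43975, a(11)=88007, a(12)=176071, a(13)=352199; answer 352199
Stage 3: A2 = 352199; w = 64064; 64064 = 2^6 * 7 * 11 * 13; sigma = (1 + 2 + 4 + 8 + 16 + 32 + 64) * (1 + 7) * (1 + 11) * (1 + 13) = 127 * 8 * 12 * 14 = 170688; answer 170688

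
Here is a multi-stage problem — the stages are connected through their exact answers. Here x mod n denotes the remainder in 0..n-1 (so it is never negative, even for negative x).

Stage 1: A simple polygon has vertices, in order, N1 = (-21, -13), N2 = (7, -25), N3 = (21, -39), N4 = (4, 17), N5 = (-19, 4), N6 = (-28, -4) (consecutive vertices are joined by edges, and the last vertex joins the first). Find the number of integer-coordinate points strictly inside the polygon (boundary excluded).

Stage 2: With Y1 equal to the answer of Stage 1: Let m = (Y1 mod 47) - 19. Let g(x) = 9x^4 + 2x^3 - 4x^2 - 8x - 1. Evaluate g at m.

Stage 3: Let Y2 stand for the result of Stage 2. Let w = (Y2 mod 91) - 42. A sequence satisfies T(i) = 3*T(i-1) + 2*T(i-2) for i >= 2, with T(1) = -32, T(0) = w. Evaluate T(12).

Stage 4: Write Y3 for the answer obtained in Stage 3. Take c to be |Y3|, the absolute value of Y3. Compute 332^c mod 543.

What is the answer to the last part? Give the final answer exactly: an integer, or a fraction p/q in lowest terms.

367

Stage 1: cross terms: (-21*-25 - 7*-13)=616, (7*-39 - 21*-25)=252, (21*17 - 4*-39)=513, (4*4 - -19*17)=339, (-19*-4 - -28*4)=188, (-28*-13 - -21*-4)=280; twice the area = |2188| = 2188; area = 1094; boundary points = 4 + 14 + 1 + 1 + 1 + 1 = 22; strictly interior points = area - boundary/2 + 1 = 1084; answer 1084
Stage 2: Y1 = 1084; m = -16; 9*(-16)^4 + 2*(-16)^3 - 4*(-16)^2 - 8*(-16)^1 - 1 = (589824) + (-8192) + (-1024) + (128) + (-1) = 580735; answer 580735
Stage 3: Y2 = 580735; w = 22; T(2) = 3*(-32) + 2*(22) = -52; iterating: T(2)=-52, T(3)=-220, T(4)=-764, T(5)=-2732, T(6)=-9724, T(7)=-34636, T(8)=-123356, T(9)=-439340, T(10)=-1564732, T(11)=-5572876, T(12)=-19848092; answer -19848092
Stage 4: Y3 = -19848092; c = 19848092; squarings mod 543: 332^1=332, 332^2=538, 332^4=25, 332^8=82, 332^16=208, 332^32=367, 332^64=25, 332^128=82, 332^256=208, 332^512=367, 332^1024=25, 332^2048=82, 332^4096=208, 332^8192=367, 332^16384=25, 332^32768=82, 332^65536=208, 332^131072=367, 332^262144=25, 332^524288=82, 332^1048576=208, 332^2097152=367, 332^4194304=25, 332^8388608=82, 332^16777216=208; 332^19848092 = 332^4 * 332^8 * 332^16 * 332^128 * 332^256 * 332^512 * 332^2048 * 332^4096 * 332^16384 * 332^32768 * 332^131072 * 332^262144 * 332^524288 * 332^2097152 * 332^16777216 = 367 (mod 543); answer 367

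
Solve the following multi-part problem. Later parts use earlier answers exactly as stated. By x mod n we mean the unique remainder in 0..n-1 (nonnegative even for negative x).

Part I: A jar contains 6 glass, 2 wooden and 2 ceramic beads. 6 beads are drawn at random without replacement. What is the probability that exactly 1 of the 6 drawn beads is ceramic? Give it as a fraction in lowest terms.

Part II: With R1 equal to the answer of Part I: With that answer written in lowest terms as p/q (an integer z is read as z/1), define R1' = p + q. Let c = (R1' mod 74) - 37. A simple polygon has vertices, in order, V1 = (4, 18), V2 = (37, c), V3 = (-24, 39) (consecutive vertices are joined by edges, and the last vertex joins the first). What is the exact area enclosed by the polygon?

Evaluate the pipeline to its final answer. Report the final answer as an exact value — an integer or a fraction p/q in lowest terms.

Part I: total draws C(10,6) = 210; favorable C(2,1)*C(8,5) = 112; P = 8/15; answer 8/15
Part II: R1 = 8/15; threaded value p + q = 23; c = -14; cross terms: (4*-14 - 37*18)=-722, (37*39 - -24*-14)=1107, (-24*18 - 4*39)=-588; twice the area = |-203| = 203; area = 203/2; answer 203/2

203/2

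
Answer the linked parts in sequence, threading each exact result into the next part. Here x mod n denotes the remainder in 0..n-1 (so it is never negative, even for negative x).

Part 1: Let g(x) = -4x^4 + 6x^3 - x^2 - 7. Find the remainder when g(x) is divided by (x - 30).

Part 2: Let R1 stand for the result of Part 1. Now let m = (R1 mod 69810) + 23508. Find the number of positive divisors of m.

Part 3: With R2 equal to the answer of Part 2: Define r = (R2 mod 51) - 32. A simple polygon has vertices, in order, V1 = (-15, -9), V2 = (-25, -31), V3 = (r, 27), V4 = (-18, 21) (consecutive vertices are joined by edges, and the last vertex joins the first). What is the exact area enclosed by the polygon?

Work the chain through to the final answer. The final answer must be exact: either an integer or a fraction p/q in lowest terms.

360

Part 1: remainder = value at the root: -4*(30)^4 + 6*(30)^3 - 1*(30)^2 - 7 = (-3240000) + (162000) + (-900) + (-7) = -3078907; answer -3078907
Part 2: R1 = -3078907; m = 86051; 86051 = 7 * 19 * 647; number of divisors = (1+1) * (1+1) * (1+1) = 8; answer 8
Part 3: R2 = 8; r = -24; cross terms: (-15*-31 - -25*-9)=240, (-25*27 - -24*-31)=-1419, (-24*21 - -18*27)=-18, (-18*-9 - -15*21)=477; twice the area = |-720| = 720; area = 360; answer 360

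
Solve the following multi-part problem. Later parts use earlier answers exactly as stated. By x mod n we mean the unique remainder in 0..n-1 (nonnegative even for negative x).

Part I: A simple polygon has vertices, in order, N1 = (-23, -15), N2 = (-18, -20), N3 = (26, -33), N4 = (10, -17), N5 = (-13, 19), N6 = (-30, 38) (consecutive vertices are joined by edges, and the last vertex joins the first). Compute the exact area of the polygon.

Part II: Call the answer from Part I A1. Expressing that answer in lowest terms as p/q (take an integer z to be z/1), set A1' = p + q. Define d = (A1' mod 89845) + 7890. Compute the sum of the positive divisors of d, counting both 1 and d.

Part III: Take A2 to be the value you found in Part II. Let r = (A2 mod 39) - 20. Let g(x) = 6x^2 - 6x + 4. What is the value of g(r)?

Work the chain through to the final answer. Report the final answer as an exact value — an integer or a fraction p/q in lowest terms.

Part I: cross terms: (-23*-20 - -18*-15)=190, (-18*-33 - 26*-20)=1114, (26*-17 - 10*-33)=-112, (10*19 - -13*-17)=-31, (-13*38 - -30*19)=76, (-30*-15 - -23*38)=1324; twice the area = |2561| = 2561; area = 2561/2; answer 2561/2
Part II: A1 = 2561/2; threaded value p + q = 2563; d = 10453; 10453 is prime, so its only divisors are 1 and 10453; sigma = 1 + 10453 = 10454; answer 10454
Part III: A2 = 10454; r = -18; 6*(-18)^2 - 6*(-18)^1 + 4 = (1944) + (108) + (4) = 2056; answer 2056

2056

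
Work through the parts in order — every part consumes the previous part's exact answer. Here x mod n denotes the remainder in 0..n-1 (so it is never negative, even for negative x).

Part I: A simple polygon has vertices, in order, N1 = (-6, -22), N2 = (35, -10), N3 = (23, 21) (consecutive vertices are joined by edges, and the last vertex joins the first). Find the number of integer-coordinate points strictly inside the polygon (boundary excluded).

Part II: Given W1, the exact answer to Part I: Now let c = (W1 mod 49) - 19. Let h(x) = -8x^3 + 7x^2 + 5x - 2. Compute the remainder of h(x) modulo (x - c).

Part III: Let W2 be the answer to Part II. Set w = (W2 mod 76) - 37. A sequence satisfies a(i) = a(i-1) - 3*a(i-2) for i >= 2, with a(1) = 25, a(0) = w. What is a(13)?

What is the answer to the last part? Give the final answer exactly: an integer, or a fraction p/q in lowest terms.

-20255

Part I: cross terms: (-6*-10 - 35*-22)=830, (35*21 - 23*-10)=965, (23*-22 - -6*21)=-380; twice the area = |1415| = 1415; area = 1415/2; boundary points = 1 + 1 + 1 = 3; strictly interior points = area - boundary/2 + 1 = 707; answer 707
Part II: W1 = 707; c = 2; remainder = value at the root: -8*(2)^3 + 7*(2)^2 + 5*(2)^1 - 2 = (-64) + (28) + (10) + (-2) = -28; answer -28
Part III: W2 = -28; w = 11; a(2) = 1*(25) - 3*(11) = -8; iterating: a(2)=-8, a(3)=-83, a(4)=-59, a(5)=190, a(6)=367, a(7)=-203, a(8)=-1304, a(9)=-695, a(10)=3217, a(11)=5302, a(12)=-4349, a(13)=-20255; answer -20255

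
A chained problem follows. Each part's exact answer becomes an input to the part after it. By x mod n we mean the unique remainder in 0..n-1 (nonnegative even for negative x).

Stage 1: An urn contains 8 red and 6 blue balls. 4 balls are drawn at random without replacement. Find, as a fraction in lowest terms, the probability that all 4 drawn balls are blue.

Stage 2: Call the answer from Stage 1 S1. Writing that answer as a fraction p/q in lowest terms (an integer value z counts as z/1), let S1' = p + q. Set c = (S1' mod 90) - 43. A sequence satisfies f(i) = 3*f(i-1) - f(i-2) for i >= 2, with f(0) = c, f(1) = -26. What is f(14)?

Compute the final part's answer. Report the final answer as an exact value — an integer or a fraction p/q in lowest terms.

Stage 1: total draws C(14,4) = 1001; favorable C(6,4) = 15; P = 15/1001; answer 15/1001
Stage 2: S1 = 15/1001; threaded value p + q = 1016; c = -17; f(2) = 3*(-26) - 1*(-17) = -61; iterating: f(2)=-61, f(3)=-157, f(4)=-410, f(5)=-1073, f(6)=-2809, f(7)=-7354, f(8)=-19253, f(9)=-50405, f(10)=-131962, f(11)=-345481, f(12)=-904481, f(13)=-2367962, f(14)=-6199405; answer -6199405

-6199405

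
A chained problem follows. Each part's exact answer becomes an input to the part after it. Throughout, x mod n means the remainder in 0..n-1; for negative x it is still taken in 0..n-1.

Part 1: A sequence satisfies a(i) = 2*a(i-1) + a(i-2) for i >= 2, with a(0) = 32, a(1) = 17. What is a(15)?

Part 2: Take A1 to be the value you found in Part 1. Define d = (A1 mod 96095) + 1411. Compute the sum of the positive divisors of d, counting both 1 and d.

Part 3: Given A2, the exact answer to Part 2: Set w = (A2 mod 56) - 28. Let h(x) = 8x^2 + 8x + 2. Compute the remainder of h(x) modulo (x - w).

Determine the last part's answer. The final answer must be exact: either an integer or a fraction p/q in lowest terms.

3042

Part 1: a(2) = 2*(17) + 1*(32) = 66; iterating: a(2)=66, a(3)=149, a(4)=364, a(5)=877, a(6)=2118, a(7)=5113, a(8)=12344, a(9)=29801, a(10)=71946, a(11)=173693, a(12)=419332, a(13)=1012357, a(14)=2444046, a(15)=5900449; answer 5900449
Part 2: A1 = 5900449; d = 40065; 40065 = 3 * 5 * 2671; sigma = (1 + 3) * (1 + 5) * (1 + 2671) = 4 * 6 * 2672 = 64128; answer 64128
Part 3: A2 = 64128; w = -20; remainder = value at the root: 8*(-20)^2 + 8*(-20)^1 + 2 = (3200) + (-160) + (2) = 3042; answer 3042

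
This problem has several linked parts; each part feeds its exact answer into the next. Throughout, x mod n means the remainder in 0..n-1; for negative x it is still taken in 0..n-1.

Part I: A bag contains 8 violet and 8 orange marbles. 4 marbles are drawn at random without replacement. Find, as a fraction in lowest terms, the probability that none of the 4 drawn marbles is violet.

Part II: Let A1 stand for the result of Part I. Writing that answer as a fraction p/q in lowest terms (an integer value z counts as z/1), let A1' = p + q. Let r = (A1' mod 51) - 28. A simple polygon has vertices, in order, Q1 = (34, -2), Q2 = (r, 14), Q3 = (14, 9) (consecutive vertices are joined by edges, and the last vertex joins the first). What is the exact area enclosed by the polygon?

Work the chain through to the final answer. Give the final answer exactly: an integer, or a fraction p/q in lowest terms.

Part I: total draws C(16,4) = 1820; favorable C(8,4) = 70; P = 1/26; answer 1/26
Part II: A1 = 1/26; threaded value p + q = 27; r = -1; cross terms: (34*14 - -1*-2)=474, (-1*9 - 14*14)=-205, (14*-2 - 34*9)=-334; twice the area = |-65| = 65; area = 65/2; answer 65/2

65/2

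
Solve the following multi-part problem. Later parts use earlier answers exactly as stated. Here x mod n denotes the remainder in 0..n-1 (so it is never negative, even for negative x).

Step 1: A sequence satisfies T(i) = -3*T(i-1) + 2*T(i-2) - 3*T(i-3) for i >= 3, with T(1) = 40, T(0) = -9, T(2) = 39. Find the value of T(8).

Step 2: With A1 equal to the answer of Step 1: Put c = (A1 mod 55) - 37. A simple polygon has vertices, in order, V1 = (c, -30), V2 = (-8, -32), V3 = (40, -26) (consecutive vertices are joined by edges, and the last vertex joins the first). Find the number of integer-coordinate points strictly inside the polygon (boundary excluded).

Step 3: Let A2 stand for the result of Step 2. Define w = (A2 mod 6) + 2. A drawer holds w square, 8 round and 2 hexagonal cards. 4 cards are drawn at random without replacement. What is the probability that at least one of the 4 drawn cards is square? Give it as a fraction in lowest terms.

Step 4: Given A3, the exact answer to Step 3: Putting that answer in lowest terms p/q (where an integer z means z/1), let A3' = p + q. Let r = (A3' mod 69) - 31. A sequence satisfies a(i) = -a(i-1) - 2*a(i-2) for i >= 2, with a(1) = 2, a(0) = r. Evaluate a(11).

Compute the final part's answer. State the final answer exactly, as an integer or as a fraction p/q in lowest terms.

-416

Step 1: T(3) = -3*(39) + 2*(40) - 3*(-9) = -10; iterating: T(3)=-10, T(4)=-12, T(5)=-101, T(6)=309, T(7)=-1093, T(8)=4200; answer 4200
Step 2: A1 = 4200; c = -17; cross terms: (-17*-32 - -8*-30)=304, (-8*-26 - 40*-32)=1488, (40*-30 - -17*-26)=-1642; twice the area = |150| = 150; area = 75; boundary points = 1 + 6 + 1 = 8; strictly interior points = area - boundary/2 + 1 = 72; answer 72
Step 3: A2 = 72; w = 2; total draws C(12,4) = 495; complement C(10,4) = 210; favorable 495 - 210 = 285; P = 19/33; answer 19/33
Step 4: A3 = 19/33; threaded value p + q = 52; r = 21; a(2) = -1*(2) - 2*(21) = -44; iterating: a(2)=-44, a(3)=40, a(4)=48, a(5)=-128, a(6)=32, a(7)=224, a(8)=-288, a(9)=-160, a(10)=736, a(11)=-416; answer -416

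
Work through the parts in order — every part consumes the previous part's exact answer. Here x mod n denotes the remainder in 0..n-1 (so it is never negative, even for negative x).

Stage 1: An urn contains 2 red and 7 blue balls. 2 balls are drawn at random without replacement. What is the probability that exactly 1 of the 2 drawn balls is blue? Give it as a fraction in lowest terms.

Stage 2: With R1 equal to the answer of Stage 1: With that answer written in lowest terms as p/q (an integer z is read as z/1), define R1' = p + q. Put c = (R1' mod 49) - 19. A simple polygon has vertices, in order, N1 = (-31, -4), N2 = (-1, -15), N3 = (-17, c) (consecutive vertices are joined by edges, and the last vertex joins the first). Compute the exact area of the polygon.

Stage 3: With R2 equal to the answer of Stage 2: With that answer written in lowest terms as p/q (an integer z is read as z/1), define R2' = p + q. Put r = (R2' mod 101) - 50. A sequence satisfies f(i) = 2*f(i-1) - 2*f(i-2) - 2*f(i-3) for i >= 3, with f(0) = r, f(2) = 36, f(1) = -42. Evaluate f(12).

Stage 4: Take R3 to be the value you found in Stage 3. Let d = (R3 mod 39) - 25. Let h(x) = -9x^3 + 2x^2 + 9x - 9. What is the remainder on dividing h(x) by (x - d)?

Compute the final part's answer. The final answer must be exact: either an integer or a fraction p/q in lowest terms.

19985

Stage 1: total draws C(9,2) = 36; favorable C(7,1)*C(2,1) = 14; P = 7/18; answer 7/18
Stage 2: R1 = 7/18; threaded value p + q = 25; c = 6; cross terms: (-31*-15 - -1*-4)=461, (-1*6 - -17*-15)=-261, (-17*-4 - -31*6)=254; twice the area = |454| = 454; area = 227; answer 227
Stage 3: R2 = 227; threaded value p + q = 228; r = -24; f(3) = 2*(36) - 2*(-42) - 2*(-24) = 204; iterating: f(3)=204, f(4)=420, f(5)=360, f(6)=-528, f(7)=-2616, f(8)=-4896, f(9)=-3504, f(10)=8016, f(11)=32832, f(12)=56640; answer 56640
Stage 4: R3 = 56640; d = -13; remainder = value at the root: -9*(-13)^3 + 2*(-13)^2 + 9*(-13)^1 - 9 = (19773) + (338) + (-117) + (-9) = 19985; answer 19985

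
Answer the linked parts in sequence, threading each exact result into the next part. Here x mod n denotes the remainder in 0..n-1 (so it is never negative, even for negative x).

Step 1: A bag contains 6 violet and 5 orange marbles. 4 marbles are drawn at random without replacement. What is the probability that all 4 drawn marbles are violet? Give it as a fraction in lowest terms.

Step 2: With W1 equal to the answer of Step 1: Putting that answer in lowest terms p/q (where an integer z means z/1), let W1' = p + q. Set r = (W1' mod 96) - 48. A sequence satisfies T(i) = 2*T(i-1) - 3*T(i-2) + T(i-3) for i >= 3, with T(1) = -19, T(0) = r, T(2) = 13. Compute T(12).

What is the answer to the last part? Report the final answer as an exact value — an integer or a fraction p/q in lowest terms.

Step 1: total draws C(11,4) = 330; favorable C(6,4) = 15; P = 1/22; answer 1/22
Step 2: W1 = 1/22; threaded value p + q = 23; r = -25; T(3) = 2*(13) - 3*(-19) + 1*(-25) = 58; iterating: T(3)=58, T(4)=58, T(5)=-45, T(6)=-206, T(7)=-219, T(8)=135, T(9)=721, T(10)=818, T(11)=-392, T(12)=-2517; answer -2517

-2517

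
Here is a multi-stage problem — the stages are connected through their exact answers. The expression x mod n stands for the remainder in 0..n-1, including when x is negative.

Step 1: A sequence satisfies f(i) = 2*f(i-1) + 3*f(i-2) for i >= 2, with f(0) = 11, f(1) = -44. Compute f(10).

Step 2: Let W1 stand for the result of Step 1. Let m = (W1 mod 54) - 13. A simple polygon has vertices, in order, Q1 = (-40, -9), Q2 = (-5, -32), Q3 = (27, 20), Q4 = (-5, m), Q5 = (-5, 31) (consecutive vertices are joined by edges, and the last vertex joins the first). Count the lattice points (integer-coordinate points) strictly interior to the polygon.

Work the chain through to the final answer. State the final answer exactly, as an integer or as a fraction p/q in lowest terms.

Step 1: f(2) = 2*(-44) + 3*(11) = -55; iterating: f(2)=-55, f(3)=-242, f(4)=-649, f(5)=-2024, f(6)=-5995, f(7)=-18062, f(8)=-54109, f(9)=-162404, f(10)=-487135; answer -487135
Step 2: W1 = -487135; m = 40; cross terms: (-40*-32 - -5*-9)=1235, (-5*20 - 27*-32)=764, (27*40 - -5*20)=1180, (-5*31 - -5*40)=45, (-5*-9 - -40*31)=1285; twice the area = |4509| = 4509; area = 4509/2; boundary points = 1 + 4 + 4 + 9 + 5 = 23; strictly interior points = area - boundary/2 + 1 = 2244; answer 2244

2244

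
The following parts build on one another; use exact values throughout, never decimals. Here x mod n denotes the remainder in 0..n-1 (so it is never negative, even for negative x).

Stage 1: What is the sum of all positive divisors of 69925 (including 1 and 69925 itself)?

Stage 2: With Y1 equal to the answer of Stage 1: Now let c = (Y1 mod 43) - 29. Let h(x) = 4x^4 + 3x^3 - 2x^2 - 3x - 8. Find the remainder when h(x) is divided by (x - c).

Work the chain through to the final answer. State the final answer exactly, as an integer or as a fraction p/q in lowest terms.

Stage 1: 69925 = 5^2 * 2797; sigma = (1 + 5 + 25) * (1 + 2797) = 31 * 2798 = 86738; answer 86738
Stage 2: Y1 = 86738; c = -22; remainder = value at the root: 4*(-22)^4 + 3*(-22)^3 - 2*(-22)^2 - 3*(-22)^1 - 8 = (937024) + (-31944) + (-968) + (66) + (-8) = 904170; answer 904170

904170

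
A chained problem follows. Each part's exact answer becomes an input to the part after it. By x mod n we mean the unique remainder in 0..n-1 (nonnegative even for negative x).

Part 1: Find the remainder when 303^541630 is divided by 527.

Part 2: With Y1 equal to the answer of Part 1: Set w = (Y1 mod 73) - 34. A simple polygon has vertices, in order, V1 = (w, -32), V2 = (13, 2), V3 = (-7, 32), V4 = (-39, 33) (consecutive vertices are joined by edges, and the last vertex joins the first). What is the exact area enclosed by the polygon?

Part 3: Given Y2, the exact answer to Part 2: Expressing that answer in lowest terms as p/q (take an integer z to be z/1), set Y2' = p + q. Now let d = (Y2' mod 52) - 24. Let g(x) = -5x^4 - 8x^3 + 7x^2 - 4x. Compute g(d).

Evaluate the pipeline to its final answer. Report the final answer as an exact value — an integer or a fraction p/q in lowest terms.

-454954

Part 1: squarings mod 527: 303^1=303, 303^2=111, 303^4=200, 303^8=475, 303^16=69, 303^32=18, 303^64=324, 303^128=103, 303^256=69, 303^512=18, 303^1024=324, 303^2048=103, 303^4096=69, 303^8192=18, 303^16384=324, 303^32768=103, 303^65536=69, 303^131072=18, 303^262144=324, 303^524288=103; 303^541630 = 303^2 * 303^4 * 303^8 * 303^16 * 303^32 * 303^128 * 303^256 * 303^512 * 303^16384 * 303^524288 = 87 (mod 527); answer 87
Part 2: Y1 = 87; w = -20; cross terms: (-20*2 - 13*-32)=376, (13*32 - -7*2)=430, (-7*33 - -39*32)=1017, (-39*-32 - -20*33)=1908; twice the area = |3731| = 3731; area = 3731/2; answer 3731/2
Part 3: Y2 = 3731/2; threaded value p + q = 3733; d = 17; -5*(17)^4 - 8*(17)^3 + 7*(17)^2 - 4*(17)^1 = (-417605) + (-39304) + (2023) + (-68) = -454954; answer -454954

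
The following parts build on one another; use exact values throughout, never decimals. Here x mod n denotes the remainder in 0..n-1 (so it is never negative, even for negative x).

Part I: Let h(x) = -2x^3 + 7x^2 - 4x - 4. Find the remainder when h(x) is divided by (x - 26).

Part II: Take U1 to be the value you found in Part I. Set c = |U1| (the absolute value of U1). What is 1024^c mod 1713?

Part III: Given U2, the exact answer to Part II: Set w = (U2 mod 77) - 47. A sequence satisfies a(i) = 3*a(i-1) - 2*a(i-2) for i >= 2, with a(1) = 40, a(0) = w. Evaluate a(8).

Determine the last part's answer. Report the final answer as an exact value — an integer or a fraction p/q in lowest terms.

Part I: remainder = value at the root: -2*(26)^3 + 7*(26)^2 - 4*(26)^1 - 4 = (-35152) + (4732) + (-104) + (-4) = -30528; answer -30528
Part II: U1 = -30528; c = 30528; squarings mod 1713: 1024^1=1024, 1024^2=220, 1024^4=436, 1024^8=1666, 1024^16=496, 1024^32=1057, 1024^64=373, 1024^128=376, 1024^256=910, 1024^512=721, 1024^1024=802, 1024^2048=829, 1024^4096=328, 1024^8192=1378, 1024^16384=880; 1024^30528 = 1024^64 * 1024^256 * 1024^512 * 1024^1024 * 1024^4096 * 1024^8192 * 1024^16384 = 1465 (mod 1713); answer 1465
Part III: U2 = 1465; w = -45; a(2) = 3*(40) - 2*(-45) = 210; iterating: a(2)=210, a(3)=550, a(4)=1230, a(5)=2590, a(6)=5310, a(7)=10750, a(8)=21630; answer 21630

21630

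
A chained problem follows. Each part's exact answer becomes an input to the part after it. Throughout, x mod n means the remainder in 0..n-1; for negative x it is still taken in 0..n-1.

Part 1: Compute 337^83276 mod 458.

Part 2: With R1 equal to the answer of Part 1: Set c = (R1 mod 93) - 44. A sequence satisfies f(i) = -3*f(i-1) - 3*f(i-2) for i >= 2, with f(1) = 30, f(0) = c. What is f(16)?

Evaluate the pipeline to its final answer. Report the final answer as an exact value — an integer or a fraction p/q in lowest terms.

Part 1: squarings mod 458: 337^1=337, 337^2=443, 337^4=225, 337^8=245, 337^16=27, 337^32=271, 337^64=161, 337^128=273, 337^256=333, 337^512=53, 337^1024=61, 337^2048=57, 337^4096=43, 337^8192=17, 337^16384=289, 337^32768=165, 337^65536=203; 337^83276 = 337^4 * 337^8 * 337^64 * 337^256 * 337^1024 * 337^16384 * 337^65536 = 53 (mod 458); answer 53
Part 2: R1 = 53; c = 9; f(2) = -3*(30) - 3*(9) = -117; iterating: f(2)=-117, f(3)=261, f(4)=-432, f(5)=513, f(6)=-243, f(7)=-810, f(8)=3159, f(9)=-7047, f(10)=11664, f(11)=-13851, f(12)=6561, f(13)=21870, f(14)=-85293, f(15)=190269, f(16)=-314928; answer -314928

-314928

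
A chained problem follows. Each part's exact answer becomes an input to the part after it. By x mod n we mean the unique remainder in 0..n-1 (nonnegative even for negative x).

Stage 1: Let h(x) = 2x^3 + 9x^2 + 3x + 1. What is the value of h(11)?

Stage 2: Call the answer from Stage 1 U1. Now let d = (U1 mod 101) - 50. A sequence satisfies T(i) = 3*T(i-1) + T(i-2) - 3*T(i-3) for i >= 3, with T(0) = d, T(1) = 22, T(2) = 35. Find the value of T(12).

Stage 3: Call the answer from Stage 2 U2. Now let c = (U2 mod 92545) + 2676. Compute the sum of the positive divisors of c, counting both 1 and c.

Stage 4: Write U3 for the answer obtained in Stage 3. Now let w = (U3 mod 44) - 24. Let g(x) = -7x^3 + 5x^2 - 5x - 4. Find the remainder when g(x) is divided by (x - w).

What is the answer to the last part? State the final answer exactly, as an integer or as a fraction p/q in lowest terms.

Stage 1: 2*(11)^3 + 9*(11)^2 + 3*(11)^1 + 1 = (2662) + (1089) + (33) + (1) = 3785; answer 3785
Stage 2: U1 = 3785; d = -2; T(3) = 3*(35) + 1*(22) - 3*(-2) = 133; iterating: T(3)=133, T(4)=368, T(5)=1132, T(6)=3365, T(7)=10123, T(8)=30338, T(9)=91042, T(10)=273095, T(11)=819313, T(12)=2457908; answer 2457908
Stage 3: U2 = 2457908; c = 54414; 54414 = 2 * 3^2 * 3023; sigma = (1 + 2) * (1 + 3 + 9) * (1 + 3023) = 3 * 13 * 3024 = 117936; answer 117936
Stage 4: U3 = 117936; w = -8; remainder = value at the root: -7*(-8)^3 + 5*(-8)^2 - 5*(-8)^1 - 4 = (3584) + (320) + (40) + (-4) = 3940; answer 3940

3940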